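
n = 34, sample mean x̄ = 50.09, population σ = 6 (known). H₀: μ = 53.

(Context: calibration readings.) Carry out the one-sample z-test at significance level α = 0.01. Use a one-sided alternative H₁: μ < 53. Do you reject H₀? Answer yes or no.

SE = σ/√n = 6/√34 = 1.0290
z = (x̄−μ₀)/SE = (50.09−53)/1.0290 = -2.8280
p-value (one-sided, H₁ less) = 0.00234
At α=0.01: p < α → reject H₀

reject H₀: yes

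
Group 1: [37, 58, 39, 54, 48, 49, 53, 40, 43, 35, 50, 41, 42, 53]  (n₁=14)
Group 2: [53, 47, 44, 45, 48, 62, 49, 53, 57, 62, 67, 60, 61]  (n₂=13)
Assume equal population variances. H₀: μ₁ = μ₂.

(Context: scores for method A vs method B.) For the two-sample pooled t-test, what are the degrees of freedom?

df = n₁ + n₂ − 2 = 14 + 13 − 2 = 25

degrees of freedom = 25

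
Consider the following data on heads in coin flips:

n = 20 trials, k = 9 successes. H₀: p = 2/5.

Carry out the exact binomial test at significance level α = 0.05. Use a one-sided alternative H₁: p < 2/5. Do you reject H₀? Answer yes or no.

Exact binomial: n=20, k=9, p₀=2/5=0.4000
P(X≤9) from Σ C(n,i)·p₀^i·(1−p₀)^(n−i)
p-value (one-sided, H₁ less) = 0.75534
At α=0.05: p ≥ α → fail to reject H₀

reject H₀: no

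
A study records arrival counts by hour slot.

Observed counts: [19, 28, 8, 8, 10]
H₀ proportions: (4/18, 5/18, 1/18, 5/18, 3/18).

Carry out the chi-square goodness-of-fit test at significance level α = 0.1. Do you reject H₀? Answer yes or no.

n = 73; E_i = n·p_i = [16.22, 20.28, 4.06, 20.28, 12.17]
χ² = (19−16.22)²/16.22 + (28−20.28)²/20.28 + (8−4.06)²/4.06 + (8−20.28)²/20.28 + (10−12.17)²/12.17 = 15.0726
df = 4
p-value (upper-tail) = 0.00455
At α=0.1: p < α → reject H₀

reject H₀: yes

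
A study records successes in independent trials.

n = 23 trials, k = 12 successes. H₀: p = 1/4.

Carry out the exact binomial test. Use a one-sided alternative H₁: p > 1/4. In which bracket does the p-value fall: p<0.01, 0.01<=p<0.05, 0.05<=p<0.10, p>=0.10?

p-value bracket: p<0.01

Exact binomial: n=23, k=12, p₀=1/4=0.2500
P(X≥12) from Σ C(n,i)·p₀^i·(1−p₀)^(n−i)
p-value (one-sided, H₁ greater) = 0.00465
→ bracket: p<0.01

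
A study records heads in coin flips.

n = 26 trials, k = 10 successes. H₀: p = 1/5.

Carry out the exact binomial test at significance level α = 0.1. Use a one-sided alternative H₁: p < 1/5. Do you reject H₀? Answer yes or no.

reject H₀: no

Exact binomial: n=26, k=10, p₀=1/5=0.2000
P(X≤10) from Σ C(n,i)·p₀^i·(1−p₀)^(n−i)
p-value (one-sided, H₁ less) = 0.99209
At α=0.1: p ≥ α → fail to reject H₀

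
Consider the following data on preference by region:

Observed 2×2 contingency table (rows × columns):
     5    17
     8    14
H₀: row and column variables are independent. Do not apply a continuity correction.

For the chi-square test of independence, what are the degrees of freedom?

df = (r−1)(c−1) = (2−1)·(2−1) = 1

degrees of freedom = 1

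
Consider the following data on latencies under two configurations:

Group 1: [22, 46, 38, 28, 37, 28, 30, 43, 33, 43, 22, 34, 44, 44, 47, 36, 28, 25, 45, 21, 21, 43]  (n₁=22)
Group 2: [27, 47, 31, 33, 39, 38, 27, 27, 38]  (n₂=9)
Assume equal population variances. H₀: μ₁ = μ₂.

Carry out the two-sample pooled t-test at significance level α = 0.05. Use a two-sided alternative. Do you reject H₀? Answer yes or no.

x̄₁=34.455, s₁=9.085, n₁=22
x̄₂=34.111, s₂=6.918, n₂=9
s_p² = [21·9.085² + 8·6.918²]/29 = 72.9774
SE = √(s_p²·(1/22+1/9)) = 3.3802
t = (34.455−34.111)/3.3802 = 0.1016
df = 29
p-value (two-sided) = 0.91977
At α=0.05: p ≥ α → fail to reject H₀

reject H₀: no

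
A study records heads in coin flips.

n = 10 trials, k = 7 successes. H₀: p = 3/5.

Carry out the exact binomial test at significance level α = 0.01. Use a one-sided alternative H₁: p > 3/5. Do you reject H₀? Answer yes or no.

reject H₀: no

Exact binomial: n=10, k=7, p₀=3/5=0.6000
P(X≥7) from Σ C(n,i)·p₀^i·(1−p₀)^(n−i)
p-value (one-sided, H₁ greater) = 0.38228
At α=0.01: p ≥ α → fail to reject H₀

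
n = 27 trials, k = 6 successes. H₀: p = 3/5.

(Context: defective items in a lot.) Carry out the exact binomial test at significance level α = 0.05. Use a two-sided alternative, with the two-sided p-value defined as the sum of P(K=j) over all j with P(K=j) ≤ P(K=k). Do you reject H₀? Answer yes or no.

Exact binomial: n=27, k=6, p₀=3/5=0.6000
P(X=j) = C(n,j)·p₀^j·(1−p₀)^(n−j); p = Σ P(X=j) over j with P(X=j) ≤ P(X=6)
p-value (two-sided) = 0.00009
At α=0.05: p < α → reject H₀

reject H₀: yes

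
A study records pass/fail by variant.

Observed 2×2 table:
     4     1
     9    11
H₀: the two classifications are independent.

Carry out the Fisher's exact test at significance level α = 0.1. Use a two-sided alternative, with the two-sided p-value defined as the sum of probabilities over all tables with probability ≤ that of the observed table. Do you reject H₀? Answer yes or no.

Margins: r₁=5, r₂=20, c₁=13, c₂=12, n=25
p_obs = C(5,4)·C(20,9)/C(25,13); sum pmf over tables with pmf ≤ p_obs
p-value (two-sided) = 0.32174
At α=0.1: p ≥ α → fail to reject H₀

reject H₀: no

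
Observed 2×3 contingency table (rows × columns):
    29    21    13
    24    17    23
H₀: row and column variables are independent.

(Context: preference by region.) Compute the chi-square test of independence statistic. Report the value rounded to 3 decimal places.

Row totals [63, 64], col totals [53, 38, 36], n=127
χ² = (29−26.29)²/26.29 + (21−18.85)²/18.85 + (13−17.86)²/17.86 + (24−26.71)²/26.71 + (17−19.15)²/19.15 + (23−18.14)²/18.14 = 3.6629
df = 2

test statistic = 3.663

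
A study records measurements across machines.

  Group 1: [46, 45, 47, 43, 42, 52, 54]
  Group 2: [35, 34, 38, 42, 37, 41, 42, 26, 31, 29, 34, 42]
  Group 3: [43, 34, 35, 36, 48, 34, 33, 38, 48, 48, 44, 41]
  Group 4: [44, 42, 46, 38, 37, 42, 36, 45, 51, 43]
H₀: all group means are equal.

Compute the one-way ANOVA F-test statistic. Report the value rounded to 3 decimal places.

Group means [47.00, 35.92, 40.17, 42.40], grand mean 40.634
SSB = Σnᵢ(x̄ᵢ−x̄)² = 584.529; SSW = ΣΣ(x−x̄ᵢ)² = 1010.983
MSB = 584.529/3 = 194.8430; MSW = 1010.983/37 = 27.3239
F = MSB/MSW = 7.1309
df = (3, 37)

test statistic = 7.131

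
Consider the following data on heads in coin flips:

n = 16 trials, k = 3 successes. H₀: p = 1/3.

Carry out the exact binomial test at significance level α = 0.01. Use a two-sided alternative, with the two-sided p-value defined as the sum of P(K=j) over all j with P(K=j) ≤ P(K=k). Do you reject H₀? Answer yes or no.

Exact binomial: n=16, k=3, p₀=1/3=0.3333
P(X=j) = C(n,j)·p₀^j·(1−p₀)^(n−j); p = Σ P(X=j) over j with P(X=j) ≤ P(X=3)
p-value (two-sided) = 0.29245
At α=0.01: p ≥ α → fail to reject H₀

reject H₀: no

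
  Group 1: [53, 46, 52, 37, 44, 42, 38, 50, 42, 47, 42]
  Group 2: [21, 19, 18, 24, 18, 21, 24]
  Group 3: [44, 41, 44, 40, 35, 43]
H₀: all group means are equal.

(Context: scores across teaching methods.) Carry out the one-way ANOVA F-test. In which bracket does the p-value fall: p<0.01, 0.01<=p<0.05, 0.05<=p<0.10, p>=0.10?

Group means [44.82, 20.71, 41.17], grand mean 36.875
SSB = Σnᵢ(x̄ᵢ−x̄)² = 2632.727; SSW = ΣΣ(x−x̄ᵢ)² = 381.898
MSB = 2632.727/2 = 1316.3634; MSW = 381.898/21 = 18.1856
F = MSB/MSW = 72.3848
df = (2, 21)
p-value (upper-tail) = 0.00000
→ bracket: p<0.01

p-value bracket: p<0.01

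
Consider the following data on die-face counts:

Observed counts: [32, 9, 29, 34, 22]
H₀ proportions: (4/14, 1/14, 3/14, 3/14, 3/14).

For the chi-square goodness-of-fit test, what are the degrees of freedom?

degrees of freedom = 4

df = k − 1 = 5 − 1 = 4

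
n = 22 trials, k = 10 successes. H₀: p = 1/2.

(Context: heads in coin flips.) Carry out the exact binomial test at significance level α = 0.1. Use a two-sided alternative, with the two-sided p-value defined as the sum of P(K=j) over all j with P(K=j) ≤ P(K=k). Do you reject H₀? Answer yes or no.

reject H₀: no

Exact binomial: n=22, k=10, p₀=1/2=0.5000
P(X=j) = C(n,j)·p₀^j·(1−p₀)^(n−j); p = Σ P(X=j) over j with P(X=j) ≤ P(X=10)
p-value (two-sided) = 0.83181
At α=0.1: p ≥ α → fail to reject H₀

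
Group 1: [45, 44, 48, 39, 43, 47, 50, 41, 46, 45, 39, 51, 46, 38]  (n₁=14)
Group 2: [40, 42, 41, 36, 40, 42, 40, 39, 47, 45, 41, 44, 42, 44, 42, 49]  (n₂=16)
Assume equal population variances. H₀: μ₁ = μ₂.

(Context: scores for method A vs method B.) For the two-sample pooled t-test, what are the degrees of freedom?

df = n₁ + n₂ − 2 = 14 + 16 − 2 = 28

degrees of freedom = 28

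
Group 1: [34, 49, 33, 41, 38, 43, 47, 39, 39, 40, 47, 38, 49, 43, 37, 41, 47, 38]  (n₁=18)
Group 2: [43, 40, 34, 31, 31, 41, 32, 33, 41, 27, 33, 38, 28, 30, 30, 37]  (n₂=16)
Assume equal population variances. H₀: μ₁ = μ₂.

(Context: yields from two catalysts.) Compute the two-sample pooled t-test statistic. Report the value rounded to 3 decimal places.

test statistic = 4.088

x̄₁=41.278, s₁=4.897, n₁=18
x̄₂=34.312, s₂=5.029, n₂=16
s_p² = [17·4.897² + 15·5.029²]/32 = 24.5953
SE = √(s_p²·(1/18+1/16)) = 1.7040
t = (41.278−34.312)/1.7040 = 4.0876
df = 32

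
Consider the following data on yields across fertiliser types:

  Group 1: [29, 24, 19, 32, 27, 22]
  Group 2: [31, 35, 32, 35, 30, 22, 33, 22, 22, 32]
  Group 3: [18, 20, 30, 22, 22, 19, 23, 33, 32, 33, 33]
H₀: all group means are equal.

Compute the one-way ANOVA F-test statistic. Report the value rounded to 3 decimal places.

Group means [25.50, 29.40, 25.91], grand mean 27.111
SSB = Σnᵢ(x̄ᵢ−x̄)² = 83.858; SSW = ΣΣ(x−x̄ᵢ)² = 758.809
MSB = 83.858/2 = 41.9288; MSW = 758.809/24 = 31.6170
F = MSB/MSW = 1.3261
df = (2, 24)

test statistic = 1.326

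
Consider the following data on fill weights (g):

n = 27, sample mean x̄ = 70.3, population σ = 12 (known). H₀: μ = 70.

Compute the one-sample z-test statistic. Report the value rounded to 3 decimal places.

test statistic = 0.130

SE = σ/√n = 12/√27 = 2.3094
z = (x̄−μ₀)/SE = (70.3−70)/2.3094 = 0.1299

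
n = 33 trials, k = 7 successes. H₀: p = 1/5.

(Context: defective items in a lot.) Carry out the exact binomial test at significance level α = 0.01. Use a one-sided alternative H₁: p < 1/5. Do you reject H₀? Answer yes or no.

Exact binomial: n=33, k=7, p₀=1/5=0.2000
P(X≤7) from Σ C(n,i)·p₀^i·(1−p₀)^(n−i)
p-value (one-sided, H₁ less) = 0.66568
At α=0.01: p ≥ α → fail to reject H₀

reject H₀: no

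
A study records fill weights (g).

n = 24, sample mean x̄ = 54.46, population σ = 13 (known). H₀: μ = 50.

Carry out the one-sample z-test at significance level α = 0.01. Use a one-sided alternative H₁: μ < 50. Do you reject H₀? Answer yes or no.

reject H₀: no

SE = σ/√n = 13/√24 = 2.6536
z = (x̄−μ₀)/SE = (54.46−50)/2.6536 = 1.6807
p-value (one-sided, H₁ less) = 0.95359
At α=0.01: p ≥ α → fail to reject H₀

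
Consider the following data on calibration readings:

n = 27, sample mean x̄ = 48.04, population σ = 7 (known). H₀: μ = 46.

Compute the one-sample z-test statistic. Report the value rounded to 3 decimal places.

SE = σ/√n = 7/√27 = 1.3472
z = (x̄−μ₀)/SE = (48.04−46)/1.3472 = 1.5143

test statistic = 1.514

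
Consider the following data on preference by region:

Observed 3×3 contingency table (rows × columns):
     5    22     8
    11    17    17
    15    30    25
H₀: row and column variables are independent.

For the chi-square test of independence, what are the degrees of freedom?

degrees of freedom = 4

df = (r−1)(c−1) = (3−1)·(3−1) = 4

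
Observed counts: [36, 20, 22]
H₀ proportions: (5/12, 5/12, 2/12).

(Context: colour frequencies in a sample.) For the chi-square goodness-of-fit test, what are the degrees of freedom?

degrees of freedom = 2

df = k − 1 = 3 − 1 = 2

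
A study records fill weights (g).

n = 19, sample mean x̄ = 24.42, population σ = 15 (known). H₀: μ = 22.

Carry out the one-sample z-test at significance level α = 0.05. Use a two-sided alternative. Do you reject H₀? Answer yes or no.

SE = σ/√n = 15/√19 = 3.4412
z = (x̄−μ₀)/SE = (24.42−22)/3.4412 = 0.7032
p-value (two-sided) = 0.48191
At α=0.05: p ≥ α → fail to reject H₀

reject H₀: no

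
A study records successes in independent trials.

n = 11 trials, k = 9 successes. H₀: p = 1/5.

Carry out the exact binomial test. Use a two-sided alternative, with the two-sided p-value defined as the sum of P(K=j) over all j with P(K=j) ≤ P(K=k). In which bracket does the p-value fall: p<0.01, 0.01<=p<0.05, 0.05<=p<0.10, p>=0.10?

Exact binomial: n=11, k=9, p₀=1/5=0.2000
P(X=j) = C(n,j)·p₀^j·(1−p₀)^(n−j); p = Σ P(X=j) over j with P(X=j) ≤ P(X=9)
p-value (two-sided) = 0.00002
→ bracket: p<0.01

p-value bracket: p<0.01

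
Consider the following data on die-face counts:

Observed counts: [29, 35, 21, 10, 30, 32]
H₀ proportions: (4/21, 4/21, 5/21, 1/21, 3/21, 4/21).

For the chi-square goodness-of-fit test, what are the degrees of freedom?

degrees of freedom = 5

df = k − 1 = 6 − 1 = 5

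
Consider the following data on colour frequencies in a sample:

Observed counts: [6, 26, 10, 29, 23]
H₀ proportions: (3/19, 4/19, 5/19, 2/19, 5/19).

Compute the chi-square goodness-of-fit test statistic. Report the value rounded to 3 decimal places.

n = 94; E_i = n·p_i = [14.84, 19.79, 24.74, 9.89, 24.74]
χ² = (6−14.84)²/14.84 + (26−19.79)²/19.79 + (10−24.74)²/24.74 + (29−9.89)²/9.89 + (23−24.74)²/24.74 = 53.0074
df = 4

test statistic = 53.007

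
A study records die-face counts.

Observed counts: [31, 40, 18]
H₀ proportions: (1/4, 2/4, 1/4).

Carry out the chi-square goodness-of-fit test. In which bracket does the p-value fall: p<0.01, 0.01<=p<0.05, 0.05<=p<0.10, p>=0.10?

n = 89; E_i = n·p_i = [22.25, 44.50, 22.25]
χ² = (31−22.25)²/22.25 + (40−44.50)²/44.50 + (18−22.25)²/22.25 = 4.7079
df = 2
p-value (upper-tail) = 0.09499
→ bracket: 0.05<=p<0.10

p-value bracket: 0.05<=p<0.10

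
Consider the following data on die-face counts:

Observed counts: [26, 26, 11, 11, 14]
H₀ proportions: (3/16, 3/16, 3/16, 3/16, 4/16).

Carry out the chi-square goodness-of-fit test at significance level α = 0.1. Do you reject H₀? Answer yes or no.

n = 88; E_i = n·p_i = [16.50, 16.50, 16.50, 16.50, 22.00]
χ² = (26−16.50)²/16.50 + (26−16.50)²/16.50 + (11−16.50)²/16.50 + (11−16.50)²/16.50 + (14−22.00)²/22.00 = 17.5152
df = 4
p-value (upper-tail) = 0.00153
At α=0.1: p < α → reject H₀

reject H₀: yes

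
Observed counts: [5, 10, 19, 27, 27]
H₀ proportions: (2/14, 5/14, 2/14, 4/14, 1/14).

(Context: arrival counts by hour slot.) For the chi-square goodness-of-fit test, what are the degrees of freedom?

degrees of freedom = 4

df = k − 1 = 5 − 1 = 4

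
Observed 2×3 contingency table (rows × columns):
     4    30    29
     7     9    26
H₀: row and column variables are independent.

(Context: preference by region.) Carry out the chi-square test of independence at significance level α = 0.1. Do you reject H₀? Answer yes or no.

reject H₀: yes

Row totals [63, 42], col totals [11, 39, 55], n=105
χ² = (4−6.60)²/6.60 + (30−23.40)²/23.40 + (29−33.00)²/33.00 + (7−4.40)²/4.40 + (9−15.60)²/15.60 + (26−22.00)²/22.00 = 8.4266
df = 2
p-value (upper-tail) = 0.01480
At α=0.1: p < α → reject H₀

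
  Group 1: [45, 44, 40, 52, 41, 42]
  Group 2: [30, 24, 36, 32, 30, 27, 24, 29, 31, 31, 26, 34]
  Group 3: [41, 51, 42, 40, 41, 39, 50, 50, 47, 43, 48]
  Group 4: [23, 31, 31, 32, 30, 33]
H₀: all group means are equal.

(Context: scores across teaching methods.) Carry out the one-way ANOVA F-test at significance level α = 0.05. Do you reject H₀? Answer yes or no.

reject H₀: yes

Group means [44.00, 29.50, 44.73, 30.00], grand mean 36.857
SSB = Σnᵢ(x̄ᵢ−x̄)² = 1919.104; SSW = ΣΣ(x−x̄ᵢ)² = 515.182
MSB = 1919.104/3 = 639.7013; MSW = 515.182/31 = 16.6188
F = MSB/MSW = 38.4927
df = (3, 31)
p-value (upper-tail) = 0.00000
At α=0.05: p < α → reject H₀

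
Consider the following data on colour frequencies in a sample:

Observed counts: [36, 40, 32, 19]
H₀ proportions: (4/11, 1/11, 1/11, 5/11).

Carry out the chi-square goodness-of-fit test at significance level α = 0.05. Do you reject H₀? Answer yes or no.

reject H₀: yes

n = 127; E_i = n·p_i = [46.18, 11.55, 11.55, 57.73]
χ² = (36−46.18)²/46.18 + (40−11.55)²/11.55 + (32−11.55)²/11.55 + (19−57.73)²/57.73 = 134.5921
df = 3
p-value (upper-tail) = 0.00000
At α=0.05: p < α → reject H₀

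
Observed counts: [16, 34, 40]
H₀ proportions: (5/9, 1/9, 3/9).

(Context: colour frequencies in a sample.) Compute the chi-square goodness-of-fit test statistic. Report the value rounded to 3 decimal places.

n = 90; E_i = n·p_i = [50.00, 10.00, 30.00]
χ² = (16−50.00)²/50.00 + (34−10.00)²/10.00 + (40−30.00)²/30.00 = 84.0533
df = 2

test statistic = 84.053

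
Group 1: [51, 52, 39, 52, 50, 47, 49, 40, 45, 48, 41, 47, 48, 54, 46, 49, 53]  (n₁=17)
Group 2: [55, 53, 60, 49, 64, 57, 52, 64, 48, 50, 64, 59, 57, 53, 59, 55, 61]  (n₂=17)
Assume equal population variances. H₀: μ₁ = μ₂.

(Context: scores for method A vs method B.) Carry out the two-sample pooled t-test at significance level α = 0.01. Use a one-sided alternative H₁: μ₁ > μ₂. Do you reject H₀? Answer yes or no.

x̄₁=47.706, s₁=4.441, n₁=17
x̄₂=56.471, s₂=5.210, n₂=17
s_p² = [16·4.441² + 16·5.210²]/32 = 23.4301
SE = √(s_p²·(1/17+1/17)) = 1.6603
t = (47.706−56.471)/1.6603 = -5.2791
df = 32
p-value (one-sided, H₁ greater) = 1.00000
At α=0.01: p ≥ α → fail to reject H₀

reject H₀: no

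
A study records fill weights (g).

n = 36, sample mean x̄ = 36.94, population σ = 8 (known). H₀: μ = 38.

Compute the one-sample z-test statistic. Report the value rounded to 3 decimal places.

SE = σ/√n = 8/√36 = 1.3333
z = (x̄−μ₀)/SE = (36.94−38)/1.3333 = -0.7950

test statistic = -0.795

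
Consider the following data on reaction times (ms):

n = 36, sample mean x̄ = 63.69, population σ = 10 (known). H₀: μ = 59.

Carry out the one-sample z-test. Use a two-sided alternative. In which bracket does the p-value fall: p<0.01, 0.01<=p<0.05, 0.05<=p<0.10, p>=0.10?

SE = σ/√n = 10/√36 = 1.6667
z = (x̄−μ₀)/SE = (63.69−59)/1.6667 = 2.8140
p-value (two-sided) = 0.00489
→ bracket: p<0.01

p-value bracket: p<0.01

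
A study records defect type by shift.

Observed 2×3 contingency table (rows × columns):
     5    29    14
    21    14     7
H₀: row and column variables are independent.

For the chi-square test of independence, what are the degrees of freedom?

df = (r−1)(c−1) = (2−1)·(3−1) = 2

degrees of freedom = 2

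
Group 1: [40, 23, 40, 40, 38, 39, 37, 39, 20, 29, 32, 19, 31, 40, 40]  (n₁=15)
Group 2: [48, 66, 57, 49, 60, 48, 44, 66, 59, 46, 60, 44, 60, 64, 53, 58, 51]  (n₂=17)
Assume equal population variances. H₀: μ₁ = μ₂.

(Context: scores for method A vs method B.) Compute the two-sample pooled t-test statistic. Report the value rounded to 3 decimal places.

x̄₁=33.800, s₁=7.720, n₁=15
x̄₂=54.882, s₂=7.516, n₂=17
s_p² = [14·7.720² + 16·7.516²]/30 = 57.9388
SE = √(s_p²·(1/15+1/17)) = 2.6964
t = (33.800−54.882)/2.6964 = -7.8186
df = 30

test statistic = -7.819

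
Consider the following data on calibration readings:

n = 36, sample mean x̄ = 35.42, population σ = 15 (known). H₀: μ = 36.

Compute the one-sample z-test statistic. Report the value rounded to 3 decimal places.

SE = σ/√n = 15/√36 = 2.5000
z = (x̄−μ₀)/SE = (35.42−36)/2.5000 = -0.2320

test statistic = -0.232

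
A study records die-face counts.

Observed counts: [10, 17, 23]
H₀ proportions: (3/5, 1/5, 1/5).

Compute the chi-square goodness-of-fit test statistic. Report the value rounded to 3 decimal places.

n = 50; E_i = n·p_i = [30.00, 10.00, 10.00]
χ² = (10−30.00)²/30.00 + (17−10.00)²/10.00 + (23−10.00)²/10.00 = 35.1333
df = 2

test statistic = 35.133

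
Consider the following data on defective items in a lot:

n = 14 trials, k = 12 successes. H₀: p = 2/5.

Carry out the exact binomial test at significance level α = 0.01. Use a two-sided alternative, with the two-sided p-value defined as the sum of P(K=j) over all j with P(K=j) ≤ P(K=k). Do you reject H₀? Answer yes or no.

Exact binomial: n=14, k=12, p₀=2/5=0.4000
P(X=j) = C(n,j)·p₀^j·(1−p₀)^(n−j); p = Σ P(X=j) over j with P(X=j) ≤ P(X=12)
p-value (two-sided) = 0.00061
At α=0.01: p < α → reject H₀

reject H₀: yes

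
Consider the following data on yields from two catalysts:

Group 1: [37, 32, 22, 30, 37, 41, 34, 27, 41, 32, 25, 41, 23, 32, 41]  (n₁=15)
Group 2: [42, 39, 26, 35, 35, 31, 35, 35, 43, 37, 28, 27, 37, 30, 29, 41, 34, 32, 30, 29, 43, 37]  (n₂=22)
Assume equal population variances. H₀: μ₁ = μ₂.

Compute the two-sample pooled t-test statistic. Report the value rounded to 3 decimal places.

x̄₁=33.000, s₁=6.665, n₁=15
x̄₂=34.318, s₂=5.223, n₂=22
s_p² = [14·6.665² + 21·5.223²]/35 = 34.1364
SE = √(s_p²·(1/15+1/22)) = 1.9564
t = (33.000−34.318)/1.9564 = -0.6738
df = 35

test statistic = -0.674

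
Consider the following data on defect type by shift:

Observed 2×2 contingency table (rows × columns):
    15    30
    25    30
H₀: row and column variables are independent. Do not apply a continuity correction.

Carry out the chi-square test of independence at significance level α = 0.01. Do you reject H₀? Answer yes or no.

Row totals [45, 55], col totals [40, 60], n=100
χ² = (15−18.00)²/18.00 + (30−27.00)²/27.00 + (25−22.00)²/22.00 + (30−33.00)²/33.00 = 1.5152
df = 1
p-value (upper-tail) = 0.21835
At α=0.01: p ≥ α → fail to reject H₀

reject H₀: no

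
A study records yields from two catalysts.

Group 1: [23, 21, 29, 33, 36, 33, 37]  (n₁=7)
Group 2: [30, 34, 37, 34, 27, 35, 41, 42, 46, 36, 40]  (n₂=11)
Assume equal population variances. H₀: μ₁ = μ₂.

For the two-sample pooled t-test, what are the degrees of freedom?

df = n₁ + n₂ − 2 = 7 + 11 − 2 = 16

degrees of freedom = 16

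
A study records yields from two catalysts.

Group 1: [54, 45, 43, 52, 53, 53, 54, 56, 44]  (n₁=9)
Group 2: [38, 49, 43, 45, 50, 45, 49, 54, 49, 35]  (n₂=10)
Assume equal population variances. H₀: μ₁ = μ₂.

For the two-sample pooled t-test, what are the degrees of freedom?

df = n₁ + n₂ − 2 = 9 + 10 − 2 = 17

degrees of freedom = 17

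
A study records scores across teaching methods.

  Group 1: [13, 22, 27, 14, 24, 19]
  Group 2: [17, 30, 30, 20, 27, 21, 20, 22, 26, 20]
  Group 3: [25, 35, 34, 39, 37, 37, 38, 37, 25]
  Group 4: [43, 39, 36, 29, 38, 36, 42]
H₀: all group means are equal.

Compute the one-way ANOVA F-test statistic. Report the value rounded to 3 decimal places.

test statistic = 20.866

Group means [19.83, 23.30, 34.11, 37.57], grand mean 28.812
SSB = Σnᵢ(x̄ᵢ−x̄)² = 1577.338; SSW = ΣΣ(x−x̄ᵢ)² = 705.537
MSB = 1577.338/3 = 525.7795; MSW = 705.537/28 = 25.1977
F = MSB/MSW = 20.8661
df = (3, 28)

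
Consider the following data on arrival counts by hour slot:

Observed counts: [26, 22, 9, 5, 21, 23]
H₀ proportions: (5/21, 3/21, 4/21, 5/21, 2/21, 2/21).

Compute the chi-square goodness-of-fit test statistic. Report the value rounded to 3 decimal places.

n = 106; E_i = n·p_i = [25.24, 15.14, 20.19, 25.24, 10.10, 10.10]
χ² = (26−25.24)²/25.24 + (22−15.14)²/15.14 + (9−20.19)²/20.19 + (5−25.24)²/25.24 + (21−10.10)²/10.10 + (23−10.10)²/10.10 = 53.8344
df = 5

test statistic = 53.834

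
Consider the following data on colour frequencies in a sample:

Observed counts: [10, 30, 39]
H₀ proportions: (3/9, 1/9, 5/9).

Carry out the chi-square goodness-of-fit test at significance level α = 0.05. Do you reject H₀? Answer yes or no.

n = 79; E_i = n·p_i = [26.33, 8.78, 43.89]
χ² = (10−26.33)²/26.33 + (30−8.78)²/8.78 + (39−43.89)²/43.89 = 61.9848
df = 2
p-value (upper-tail) = 0.00000
At α=0.05: p < α → reject H₀

reject H₀: yes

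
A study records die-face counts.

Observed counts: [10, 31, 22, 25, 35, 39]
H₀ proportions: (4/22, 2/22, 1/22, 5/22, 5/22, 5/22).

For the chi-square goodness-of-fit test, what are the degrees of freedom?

df = k − 1 = 6 − 1 = 5

degrees of freedom = 5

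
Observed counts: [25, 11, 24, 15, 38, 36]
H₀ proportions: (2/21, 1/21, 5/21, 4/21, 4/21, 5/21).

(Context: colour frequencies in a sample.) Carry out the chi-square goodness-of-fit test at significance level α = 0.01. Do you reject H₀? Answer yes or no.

reject H₀: yes

n = 149; E_i = n·p_i = [14.19, 7.10, 35.48, 28.38, 28.38, 35.48]
χ² = (25−14.19)²/14.19 + (11−7.10)²/7.10 + (24−35.48)²/35.48 + (15−28.38)²/28.38 + (38−28.38)²/28.38 + (36−35.48)²/35.48 = 23.6721
df = 5
p-value (upper-tail) = 0.00025
At α=0.01: p < α → reject H₀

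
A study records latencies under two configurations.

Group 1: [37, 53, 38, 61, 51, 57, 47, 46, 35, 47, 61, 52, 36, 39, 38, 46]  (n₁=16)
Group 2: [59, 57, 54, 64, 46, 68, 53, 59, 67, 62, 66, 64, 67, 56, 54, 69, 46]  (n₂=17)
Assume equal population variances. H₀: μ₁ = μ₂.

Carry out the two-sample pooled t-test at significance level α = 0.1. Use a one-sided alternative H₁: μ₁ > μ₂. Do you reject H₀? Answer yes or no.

reject H₀: no

x̄₁=46.500, s₁=8.786, n₁=16
x̄₂=59.471, s₂=7.290, n₂=17
s_p² = [15·8.786² + 16·7.290²]/31 = 64.7818
SE = √(s_p²·(1/16+1/17)) = 2.8035
t = (46.500−59.471)/2.8035 = -4.6266
df = 31
p-value (one-sided, H₁ greater) = 0.99997
At α=0.1: p ≥ α → fail to reject H₀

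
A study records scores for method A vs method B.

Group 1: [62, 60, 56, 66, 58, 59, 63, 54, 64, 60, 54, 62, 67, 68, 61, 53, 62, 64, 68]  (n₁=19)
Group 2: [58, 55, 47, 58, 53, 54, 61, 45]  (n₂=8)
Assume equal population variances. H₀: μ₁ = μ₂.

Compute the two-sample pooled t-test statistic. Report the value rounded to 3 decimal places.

test statistic = 3.506

x̄₁=61.105, s₁=4.630, n₁=19
x̄₂=53.875, s₂=5.515, n₂=8
s_p² = [18·4.630² + 7·5.515²]/25 = 23.9466
SE = √(s_p²·(1/19+1/8)) = 2.0624
t = (61.105−53.875)/2.0624 = 3.5057
df = 25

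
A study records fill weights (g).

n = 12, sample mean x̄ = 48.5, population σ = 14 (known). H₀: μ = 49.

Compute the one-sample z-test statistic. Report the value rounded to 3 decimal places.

SE = σ/√n = 14/√12 = 4.0415
z = (x̄−μ₀)/SE = (48.5−49)/4.0415 = -0.1237

test statistic = -0.124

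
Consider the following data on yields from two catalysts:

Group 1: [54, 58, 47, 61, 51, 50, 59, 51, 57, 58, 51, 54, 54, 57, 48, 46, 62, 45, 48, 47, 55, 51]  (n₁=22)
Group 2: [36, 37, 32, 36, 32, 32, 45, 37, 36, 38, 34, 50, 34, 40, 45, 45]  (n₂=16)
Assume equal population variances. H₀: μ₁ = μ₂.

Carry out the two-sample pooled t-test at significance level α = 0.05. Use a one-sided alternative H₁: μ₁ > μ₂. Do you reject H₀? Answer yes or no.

x̄₁=52.909, s₁=5.023, n₁=22
x̄₂=38.062, s₂=5.471, n₂=16
s_p² = [21·5.023² + 15·5.471²]/36 = 27.1877
SE = √(s_p²·(1/22+1/16)) = 1.7132
t = (52.909−38.062)/1.7132 = 8.6660
df = 36
p-value (one-sided, H₁ greater) = 0.00000
At α=0.05: p < α → reject H₀

reject H₀: yes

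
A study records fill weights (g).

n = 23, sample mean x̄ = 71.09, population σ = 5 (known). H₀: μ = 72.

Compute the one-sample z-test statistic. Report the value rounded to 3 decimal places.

SE = σ/√n = 5/√23 = 1.0426
z = (x̄−μ₀)/SE = (71.09−72)/1.0426 = -0.8728

test statistic = -0.873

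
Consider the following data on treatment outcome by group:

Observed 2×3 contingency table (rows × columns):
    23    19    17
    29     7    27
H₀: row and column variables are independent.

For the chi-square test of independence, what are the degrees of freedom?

df = (r−1)(c−1) = (2−1)·(3−1) = 2

degrees of freedom = 2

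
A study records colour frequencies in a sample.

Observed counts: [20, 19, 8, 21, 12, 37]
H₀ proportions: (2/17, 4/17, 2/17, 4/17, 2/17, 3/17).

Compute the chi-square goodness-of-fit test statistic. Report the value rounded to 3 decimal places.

n = 117; E_i = n·p_i = [13.76, 27.53, 13.76, 27.53, 13.76, 20.65]
χ² = (20−13.76)²/13.76 + (19−27.53)²/27.53 + (8−13.76)²/13.76 + (21−27.53)²/27.53 + (12−13.76)²/13.76 + (37−20.65)²/20.65 = 22.6083
df = 5

test statistic = 22.608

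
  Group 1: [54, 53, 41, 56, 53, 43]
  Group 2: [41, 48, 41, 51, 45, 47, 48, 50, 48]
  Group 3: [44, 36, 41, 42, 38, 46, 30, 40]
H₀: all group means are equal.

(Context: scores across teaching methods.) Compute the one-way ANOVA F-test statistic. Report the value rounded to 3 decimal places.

test statistic = 8.426

Group means [50.00, 46.56, 39.62], grand mean 45.043
SSB = Σnᵢ(x̄ᵢ−x̄)² = 402.859; SSW = ΣΣ(x−x̄ᵢ)² = 478.097
MSB = 402.859/2 = 201.4296; MSW = 478.097/20 = 23.9049
F = MSB/MSW = 8.4263
df = (2, 20)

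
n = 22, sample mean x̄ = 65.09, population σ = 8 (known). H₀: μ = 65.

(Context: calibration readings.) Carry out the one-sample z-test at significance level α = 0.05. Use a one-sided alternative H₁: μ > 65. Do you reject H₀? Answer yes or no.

SE = σ/√n = 8/√22 = 1.7056
z = (x̄−μ₀)/SE = (65.09−65)/1.7056 = 0.0528
p-value (one-sided, H₁ greater) = 0.47896
At α=0.05: p ≥ α → fail to reject H₀

reject H₀: no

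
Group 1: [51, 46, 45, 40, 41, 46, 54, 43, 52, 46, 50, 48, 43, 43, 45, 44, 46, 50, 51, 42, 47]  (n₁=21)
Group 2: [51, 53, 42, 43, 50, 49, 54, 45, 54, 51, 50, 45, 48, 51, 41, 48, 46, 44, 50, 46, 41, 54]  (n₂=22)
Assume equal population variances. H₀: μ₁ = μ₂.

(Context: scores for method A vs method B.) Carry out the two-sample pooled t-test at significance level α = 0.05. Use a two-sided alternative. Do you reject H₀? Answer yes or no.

x̄₁=46.333, s₁=3.838, n₁=21
x̄₂=48.000, s₂=4.220, n₂=22
s_p² = [20·3.838² + 21·4.220²]/41 = 16.3089
SE = √(s_p²·(1/21+1/22)) = 1.2320
t = (46.333−48.000)/1.2320 = -1.3528
df = 41
p-value (two-sided) = 0.18354
At α=0.05: p ≥ α → fail to reject H₀

reject H₀: no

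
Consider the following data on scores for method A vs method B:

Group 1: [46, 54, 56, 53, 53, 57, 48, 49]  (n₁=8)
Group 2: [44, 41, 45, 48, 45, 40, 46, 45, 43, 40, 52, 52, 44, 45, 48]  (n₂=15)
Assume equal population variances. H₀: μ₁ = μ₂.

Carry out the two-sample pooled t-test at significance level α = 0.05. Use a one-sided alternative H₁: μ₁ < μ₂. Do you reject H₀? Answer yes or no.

x̄₁=52.000, s₁=3.928, n₁=8
x̄₂=45.200, s₂=3.668, n₂=15
s_p² = [7·3.928² + 14·3.668²]/21 = 14.1143
SE = √(s_p²·(1/8+1/15)) = 1.6448
t = (52.000−45.200)/1.6448 = 4.1343
df = 21
p-value (one-sided, H₁ less) = 0.99976
At α=0.05: p ≥ α → fail to reject H₀

reject H₀: no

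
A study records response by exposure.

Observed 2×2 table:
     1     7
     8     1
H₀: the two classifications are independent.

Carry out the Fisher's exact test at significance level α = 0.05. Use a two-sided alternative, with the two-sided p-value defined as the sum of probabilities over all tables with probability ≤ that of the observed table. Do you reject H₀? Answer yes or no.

Margins: r₁=8, r₂=9, c₁=9, c₂=8, n=17
p_obs = C(8,1)·C(9,8)/C(17,9); sum pmf over tables with pmf ≤ p_obs
p-value (two-sided) = 0.00337
At α=0.05: p < α → reject H₀

reject H₀: yes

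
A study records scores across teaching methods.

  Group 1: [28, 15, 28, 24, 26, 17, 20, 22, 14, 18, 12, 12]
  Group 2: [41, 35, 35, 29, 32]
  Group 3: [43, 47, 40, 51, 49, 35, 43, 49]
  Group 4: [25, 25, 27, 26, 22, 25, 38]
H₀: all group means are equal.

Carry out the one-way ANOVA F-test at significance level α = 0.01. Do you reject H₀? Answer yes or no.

Group means [19.67, 34.40, 44.62, 26.86], grand mean 29.781
SSB = Σnᵢ(x̄ᵢ−x̄)² = 3156.870; SSW = ΣΣ(x−x̄ᵢ)² = 826.599
MSB = 3156.870/3 = 1052.2900; MSW = 826.599/28 = 29.5214
F = MSB/MSW = 35.6450
df = (3, 28)
p-value (upper-tail) = 0.00000
At α=0.01: p < α → reject H₀

reject H₀: yes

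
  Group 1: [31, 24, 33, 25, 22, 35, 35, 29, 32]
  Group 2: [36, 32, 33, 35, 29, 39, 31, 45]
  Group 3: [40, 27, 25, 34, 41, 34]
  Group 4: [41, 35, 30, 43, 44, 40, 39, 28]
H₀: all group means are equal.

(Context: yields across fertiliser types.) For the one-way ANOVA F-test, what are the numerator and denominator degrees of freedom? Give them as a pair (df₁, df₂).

degrees of freedom = [3, 27]

k = 4 groups, N = 31 total
df = (k−1, N−k) = (4−1, 31−4) = (3, 27)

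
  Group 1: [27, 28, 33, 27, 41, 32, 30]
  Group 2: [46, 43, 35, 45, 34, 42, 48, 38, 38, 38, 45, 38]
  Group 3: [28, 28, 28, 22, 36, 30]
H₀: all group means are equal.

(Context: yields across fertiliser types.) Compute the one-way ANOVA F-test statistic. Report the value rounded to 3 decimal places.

Group means [31.14, 40.83, 28.67], grand mean 35.200
SSB = Σnᵢ(x̄ᵢ−x̄)² = 752.143; SSW = ΣΣ(x−x̄ᵢ)² = 479.857
MSB = 752.143/2 = 376.0714; MSW = 479.857/22 = 21.8117
F = MSB/MSW = 17.2417
df = (2, 22)

test statistic = 17.242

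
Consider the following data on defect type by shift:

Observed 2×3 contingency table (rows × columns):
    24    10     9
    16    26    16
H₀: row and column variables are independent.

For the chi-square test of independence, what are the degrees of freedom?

degrees of freedom = 2

df = (r−1)(c−1) = (2−1)·(3−1) = 2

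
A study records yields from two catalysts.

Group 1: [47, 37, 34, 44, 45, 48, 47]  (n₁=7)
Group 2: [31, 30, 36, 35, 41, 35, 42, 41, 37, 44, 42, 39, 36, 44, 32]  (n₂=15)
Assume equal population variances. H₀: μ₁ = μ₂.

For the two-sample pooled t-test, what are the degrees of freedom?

degrees of freedom = 20

df = n₁ + n₂ − 2 = 7 + 15 − 2 = 20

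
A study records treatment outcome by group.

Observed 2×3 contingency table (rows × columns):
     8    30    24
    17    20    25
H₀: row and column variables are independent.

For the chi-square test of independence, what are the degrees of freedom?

degrees of freedom = 2

df = (r−1)(c−1) = (2−1)·(3−1) = 2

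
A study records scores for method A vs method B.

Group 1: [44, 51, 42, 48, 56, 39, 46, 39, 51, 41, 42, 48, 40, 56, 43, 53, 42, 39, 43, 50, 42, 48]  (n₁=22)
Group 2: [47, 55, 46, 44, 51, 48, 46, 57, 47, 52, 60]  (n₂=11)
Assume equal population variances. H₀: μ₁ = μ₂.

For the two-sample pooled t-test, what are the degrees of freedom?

df = n₁ + n₂ − 2 = 22 + 11 − 2 = 31

degrees of freedom = 31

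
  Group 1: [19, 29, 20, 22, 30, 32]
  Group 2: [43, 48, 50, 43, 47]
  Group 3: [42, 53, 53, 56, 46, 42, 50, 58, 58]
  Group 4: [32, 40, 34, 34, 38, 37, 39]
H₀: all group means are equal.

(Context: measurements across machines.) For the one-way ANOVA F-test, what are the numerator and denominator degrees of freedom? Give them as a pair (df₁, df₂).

degrees of freedom = [3, 23]

k = 4 groups, N = 27 total
df = (k−1, N−k) = (4−1, 27−4) = (3, 23)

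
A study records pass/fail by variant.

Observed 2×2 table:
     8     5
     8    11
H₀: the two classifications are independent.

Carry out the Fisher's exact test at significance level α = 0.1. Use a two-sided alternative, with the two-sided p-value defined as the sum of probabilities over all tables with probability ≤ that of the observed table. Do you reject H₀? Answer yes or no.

Margins: r₁=13, r₂=19, c₁=16, c₂=16, n=32
p_obs = C(13,8)·C(19,8)/C(32,16); sum pmf over tables with pmf ≤ p_obs
p-value (two-sided) = 0.47255
At α=0.1: p ≥ α → fail to reject H₀

reject H₀: no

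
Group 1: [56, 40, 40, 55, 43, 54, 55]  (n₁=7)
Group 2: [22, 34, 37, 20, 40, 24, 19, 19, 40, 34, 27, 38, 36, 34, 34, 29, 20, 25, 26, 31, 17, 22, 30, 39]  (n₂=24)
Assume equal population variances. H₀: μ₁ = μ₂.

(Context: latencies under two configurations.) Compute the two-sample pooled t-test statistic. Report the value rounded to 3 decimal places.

x̄₁=49.000, s₁=7.572, n₁=7
x̄₂=29.042, s₂=7.515, n₂=24
s_p² = [6·7.572² + 23·7.515²]/29 = 56.6537
SE = √(s_p²·(1/7+1/24)) = 3.2333
t = (49.000−29.042)/3.2333 = 6.1728
df = 29

test statistic = 6.173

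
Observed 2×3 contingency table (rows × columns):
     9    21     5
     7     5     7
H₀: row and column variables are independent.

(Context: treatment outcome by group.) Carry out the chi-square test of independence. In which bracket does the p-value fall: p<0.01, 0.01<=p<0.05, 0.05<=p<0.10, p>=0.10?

Row totals [35, 19], col totals [16, 26, 12], n=54
χ² = (9−10.37)²/10.37 + (21−16.85)²/16.85 + (5−7.78)²/7.78 + (7−5.63)²/5.63 + (5−9.15)²/9.15 + (7−4.22)²/4.22 = 6.2362
df = 2
p-value (upper-tail) = 0.04424
→ bracket: 0.01<=p<0.05

p-value bracket: 0.01<=p<0.05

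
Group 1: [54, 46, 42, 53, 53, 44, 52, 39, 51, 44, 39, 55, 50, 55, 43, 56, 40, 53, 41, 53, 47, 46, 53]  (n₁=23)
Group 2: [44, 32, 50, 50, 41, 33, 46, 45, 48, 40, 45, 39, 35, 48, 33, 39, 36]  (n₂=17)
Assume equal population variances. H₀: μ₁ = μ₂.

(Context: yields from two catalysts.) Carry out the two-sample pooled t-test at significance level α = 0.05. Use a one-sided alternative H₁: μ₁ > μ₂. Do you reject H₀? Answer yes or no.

reject H₀: yes

x̄₁=48.217, s₁=5.752, n₁=23
x̄₂=41.412, s₂=6.135, n₂=17
s_p² = [22·5.752² + 16·6.135²]/38 = 35.0008
SE = √(s_p²·(1/23+1/17)) = 1.8923
t = (48.217−41.412)/1.8923 = 3.5966
df = 38
p-value (one-sided, H₁ greater) = 0.00046
At α=0.05: p < α → reject H₀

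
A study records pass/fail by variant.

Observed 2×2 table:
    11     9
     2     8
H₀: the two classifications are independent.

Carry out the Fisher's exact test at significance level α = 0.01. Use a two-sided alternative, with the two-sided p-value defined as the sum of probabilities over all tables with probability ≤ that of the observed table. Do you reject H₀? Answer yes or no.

Margins: r₁=20, r₂=10, c₁=13, c₂=17, n=30
p_obs = C(20,11)·C(10,2)/C(30,13); sum pmf over tables with pmf ≤ p_obs
p-value (two-sided) = 0.11935
At α=0.01: p ≥ α → fail to reject H₀

reject H₀: no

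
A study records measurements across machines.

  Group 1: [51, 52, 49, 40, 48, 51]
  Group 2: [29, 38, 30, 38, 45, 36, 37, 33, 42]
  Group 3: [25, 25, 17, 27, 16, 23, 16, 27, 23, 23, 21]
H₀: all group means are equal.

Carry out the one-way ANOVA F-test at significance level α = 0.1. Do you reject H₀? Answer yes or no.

Group means [48.50, 36.44, 22.09], grand mean 33.154
SSB = Σnᵢ(x̄ᵢ−x̄)² = 2856.753; SSW = ΣΣ(x−x̄ᵢ)² = 484.631
MSB = 2856.753/2 = 1428.3767; MSW = 484.631/23 = 21.0709
F = MSB/MSW = 67.7890
df = (2, 23)
p-value (upper-tail) = 0.00000
At α=0.1: p < α → reject H₀

reject H₀: yes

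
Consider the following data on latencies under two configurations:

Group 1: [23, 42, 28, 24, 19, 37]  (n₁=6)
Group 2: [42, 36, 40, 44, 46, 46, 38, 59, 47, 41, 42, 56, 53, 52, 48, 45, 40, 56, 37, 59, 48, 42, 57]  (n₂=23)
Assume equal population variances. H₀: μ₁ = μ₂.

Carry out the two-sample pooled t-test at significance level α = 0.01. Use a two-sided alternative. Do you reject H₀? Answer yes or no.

x̄₁=28.833, s₁=8.886, n₁=6
x̄₂=46.696, s₂=7.189, n₂=23
s_p² = [5·8.886² + 22·7.189²]/27 = 56.7297
SE = √(s_p²·(1/6+1/23)) = 3.4527
t = (28.833−46.696)/3.4527 = -5.1734
df = 27
p-value (two-sided) = 0.00002
At α=0.01: p < α → reject H₀

reject H₀: yes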